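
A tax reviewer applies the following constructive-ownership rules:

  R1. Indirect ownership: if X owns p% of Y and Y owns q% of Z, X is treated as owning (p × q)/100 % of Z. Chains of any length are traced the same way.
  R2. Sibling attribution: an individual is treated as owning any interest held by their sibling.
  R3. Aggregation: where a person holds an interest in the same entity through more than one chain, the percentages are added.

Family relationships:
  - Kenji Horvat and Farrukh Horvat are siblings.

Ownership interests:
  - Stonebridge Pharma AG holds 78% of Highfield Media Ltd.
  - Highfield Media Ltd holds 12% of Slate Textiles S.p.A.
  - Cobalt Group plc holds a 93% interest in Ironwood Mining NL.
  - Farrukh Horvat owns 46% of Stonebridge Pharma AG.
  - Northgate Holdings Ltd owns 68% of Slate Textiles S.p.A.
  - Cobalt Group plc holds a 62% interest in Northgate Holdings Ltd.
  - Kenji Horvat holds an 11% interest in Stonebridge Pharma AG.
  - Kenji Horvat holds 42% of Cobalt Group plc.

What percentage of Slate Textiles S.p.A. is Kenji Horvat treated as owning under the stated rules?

By sibling attribution (R2), Kenji Horvat is treated as also owning Farrukh Horvat's interest in Stonebridge Pharma AG, giving 11% + 46% = 57%.
Chain via Cobalt Group plc → Northgate Holdings Ltd (R1): 42% × 62% × 68% = 17.7072% of Slate Textiles S.p.A.
Chain via Stonebridge Pharma AG → Highfield Media Ltd (R1): 57% × 78% × 12% = 5.3352% of Slate Textiles S.p.A.
Aggregating (R3): 17.7072% + 5.3352% = 23.0424%.

23.0424%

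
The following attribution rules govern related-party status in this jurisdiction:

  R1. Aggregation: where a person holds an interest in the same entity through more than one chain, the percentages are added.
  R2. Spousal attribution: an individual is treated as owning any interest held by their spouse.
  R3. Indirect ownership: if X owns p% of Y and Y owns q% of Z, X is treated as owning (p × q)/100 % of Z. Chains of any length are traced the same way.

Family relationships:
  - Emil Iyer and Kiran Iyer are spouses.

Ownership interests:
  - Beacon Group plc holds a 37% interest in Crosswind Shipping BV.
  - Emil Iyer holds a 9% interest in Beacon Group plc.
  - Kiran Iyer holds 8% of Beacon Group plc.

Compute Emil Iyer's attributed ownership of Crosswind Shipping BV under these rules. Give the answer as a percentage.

By spousal attribution (R2), Emil Iyer is treated as also owning Kiran Iyer's interest in Beacon Group plc, giving 9% + 8% = 17%.
Chain via Beacon Group plc (R3): 17% × 37% = 6.29% of Crosswind Shipping BV.

6.29%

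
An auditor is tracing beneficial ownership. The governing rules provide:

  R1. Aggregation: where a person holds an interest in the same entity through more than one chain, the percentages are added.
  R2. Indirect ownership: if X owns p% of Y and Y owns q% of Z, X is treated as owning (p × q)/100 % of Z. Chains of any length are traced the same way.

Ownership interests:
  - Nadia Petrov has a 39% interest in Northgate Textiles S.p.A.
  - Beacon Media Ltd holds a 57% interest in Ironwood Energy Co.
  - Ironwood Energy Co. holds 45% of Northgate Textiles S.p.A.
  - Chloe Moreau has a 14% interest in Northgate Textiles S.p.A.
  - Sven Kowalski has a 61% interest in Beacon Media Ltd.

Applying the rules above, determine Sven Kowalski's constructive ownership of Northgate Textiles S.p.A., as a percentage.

Chain via Beacon Media Ltd → Ironwood Energy Co. (R2): 61% × 57% × 45% = 15.6465% of Northgate Textiles S.p.A.

15.6465%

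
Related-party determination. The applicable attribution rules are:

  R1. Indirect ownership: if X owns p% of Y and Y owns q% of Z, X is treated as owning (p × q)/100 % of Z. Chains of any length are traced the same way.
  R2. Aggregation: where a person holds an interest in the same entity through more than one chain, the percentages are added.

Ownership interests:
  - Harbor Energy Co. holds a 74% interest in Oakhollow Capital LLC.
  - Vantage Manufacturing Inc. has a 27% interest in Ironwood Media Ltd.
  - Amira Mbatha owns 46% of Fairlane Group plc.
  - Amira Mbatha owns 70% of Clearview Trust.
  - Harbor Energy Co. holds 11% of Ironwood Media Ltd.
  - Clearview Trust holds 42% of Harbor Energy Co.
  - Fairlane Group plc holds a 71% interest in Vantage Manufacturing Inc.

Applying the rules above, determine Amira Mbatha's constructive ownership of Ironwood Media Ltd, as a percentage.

12.0522%

Chain via Clearview Trust → Harbor Energy Co. (R1): 70% × 42% × 11% = 3.234% of Ironwood Media Ltd.
Chain via Fairlane Group plc → Vantage Manufacturing Inc. (R1): 46% × 71% × 27% = 8.8182% of Ironwood Media Ltd.
Aggregating (R2): 3.234% + 8.8182% = 12.0522%.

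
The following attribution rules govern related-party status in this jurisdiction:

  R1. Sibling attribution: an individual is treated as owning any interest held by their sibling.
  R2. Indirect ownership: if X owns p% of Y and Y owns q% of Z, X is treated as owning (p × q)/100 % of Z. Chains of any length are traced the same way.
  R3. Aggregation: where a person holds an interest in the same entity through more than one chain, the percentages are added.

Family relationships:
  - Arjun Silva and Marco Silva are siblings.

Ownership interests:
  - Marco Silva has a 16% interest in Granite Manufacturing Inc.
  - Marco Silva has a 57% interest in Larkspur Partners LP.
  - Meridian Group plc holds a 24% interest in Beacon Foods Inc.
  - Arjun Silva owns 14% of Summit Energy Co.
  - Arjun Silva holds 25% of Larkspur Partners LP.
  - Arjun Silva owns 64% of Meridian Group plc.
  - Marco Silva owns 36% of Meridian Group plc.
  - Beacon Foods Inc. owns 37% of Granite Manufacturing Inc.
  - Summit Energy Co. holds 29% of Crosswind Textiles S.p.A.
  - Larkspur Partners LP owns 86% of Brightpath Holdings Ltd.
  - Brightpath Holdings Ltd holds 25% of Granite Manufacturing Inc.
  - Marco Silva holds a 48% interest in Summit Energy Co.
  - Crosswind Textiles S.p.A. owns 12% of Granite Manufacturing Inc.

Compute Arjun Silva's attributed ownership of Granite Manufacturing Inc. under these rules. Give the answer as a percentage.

By sibling attribution (R1), Arjun Silva is treated as also owning Marco Silva's interest in Summit Energy Co, giving 14% + 48% = 62%.
By sibling attribution (R1), Arjun Silva is treated as also owning Marco Silva's interest in Larkspur Partners LP, giving 25% + 57% = 82%.
By sibling attribution (R1), Arjun Silva is treated as also owning Marco Silva's interest in Meridian Group plc, giving 64% + 36% = 100%.
By sibling attribution (R1), Arjun Silva is treated as owning Marco Silva's 16% interest in Granite Manufacturing Inc.
Chain via Summit Energy Co. → Crosswind Textiles S.p.A. (R2): 62% × 29% × 12% = 2.1576% of Granite Manufacturing Inc.
Chain via Larkspur Partners LP → Brightpath Holdings Ltd (R2): 82% × 86% × 25% = 17.63% of Granite Manufacturing Inc.
Chain via Meridian Group plc → Beacon Foods Inc. (R2): 100% × 24% × 37% = 8.88% of Granite Manufacturing Inc.
Direct interest in Granite Manufacturing Inc: 16%.
Aggregating (R3): 2.1576% + 17.63% + 8.88% + 16% = 44.6676%.

44.6676%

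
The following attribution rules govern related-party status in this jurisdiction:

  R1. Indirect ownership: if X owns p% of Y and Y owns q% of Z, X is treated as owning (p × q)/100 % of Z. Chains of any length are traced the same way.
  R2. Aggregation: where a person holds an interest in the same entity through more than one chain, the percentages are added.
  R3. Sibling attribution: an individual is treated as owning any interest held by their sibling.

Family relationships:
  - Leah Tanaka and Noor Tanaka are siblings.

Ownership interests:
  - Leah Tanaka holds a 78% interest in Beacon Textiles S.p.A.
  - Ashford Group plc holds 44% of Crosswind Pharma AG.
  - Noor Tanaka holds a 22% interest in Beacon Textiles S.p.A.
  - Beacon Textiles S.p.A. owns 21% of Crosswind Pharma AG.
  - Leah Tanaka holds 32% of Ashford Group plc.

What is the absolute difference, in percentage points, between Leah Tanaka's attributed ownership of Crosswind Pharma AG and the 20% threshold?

15.08

By sibling attribution (R3), Leah Tanaka is treated as also owning Noor Tanaka's interest in Beacon Textiles S.p.A, giving 78% + 22% = 100%.
Chain via Beacon Textiles S.p.A. (R1): 100% × 21% = 21% of Crosswind Pharma AG.
Chain via Ashford Group plc (R1): 32% × 44% = 14.08% of Crosswind Pharma AG.
Aggregating (R2): 21% + 14.08% = 35.08%.
35.08% exceeds the 20% threshold by 15.08 percentage points.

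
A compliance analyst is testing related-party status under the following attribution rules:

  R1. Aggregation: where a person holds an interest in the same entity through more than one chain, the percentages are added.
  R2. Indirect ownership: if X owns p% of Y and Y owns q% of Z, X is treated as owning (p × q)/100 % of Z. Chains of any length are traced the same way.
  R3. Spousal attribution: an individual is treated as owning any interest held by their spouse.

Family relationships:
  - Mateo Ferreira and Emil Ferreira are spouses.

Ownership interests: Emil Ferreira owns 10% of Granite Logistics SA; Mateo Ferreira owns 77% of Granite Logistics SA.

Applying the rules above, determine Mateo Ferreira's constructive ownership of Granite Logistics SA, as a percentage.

87%

By spousal attribution (R3), Mateo Ferreira is treated as also owning Emil Ferreira's interest in Granite Logistics SA, giving 77% + 10% = 87%.
Direct interest in Granite Logistics SA: 87%.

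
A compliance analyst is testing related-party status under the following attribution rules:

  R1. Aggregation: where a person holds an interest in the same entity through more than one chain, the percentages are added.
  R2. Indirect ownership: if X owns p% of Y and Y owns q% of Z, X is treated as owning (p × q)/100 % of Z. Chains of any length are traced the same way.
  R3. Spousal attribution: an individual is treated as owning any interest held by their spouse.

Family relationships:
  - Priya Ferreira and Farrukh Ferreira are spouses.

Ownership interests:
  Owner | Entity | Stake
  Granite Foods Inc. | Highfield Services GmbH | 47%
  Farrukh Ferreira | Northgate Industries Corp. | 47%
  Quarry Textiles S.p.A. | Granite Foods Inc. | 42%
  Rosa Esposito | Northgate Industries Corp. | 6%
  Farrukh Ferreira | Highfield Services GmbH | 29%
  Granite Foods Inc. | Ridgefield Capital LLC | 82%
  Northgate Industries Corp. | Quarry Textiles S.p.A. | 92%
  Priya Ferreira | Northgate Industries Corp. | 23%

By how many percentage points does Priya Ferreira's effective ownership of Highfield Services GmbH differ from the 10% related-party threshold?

By spousal attribution (R3), Priya Ferreira is treated as also owning Farrukh Ferreira's interest in Northgate Industries Corp, giving 23% + 47% = 70%.
By spousal attribution (R3), Priya Ferreira is treated as owning Farrukh Ferreira's 29% interest in Highfield Services GmbH.
Chain via Northgate Industries Corp. → Quarry Textiles S.p.A. → Granite Foods Inc. (R2): 70% × 92% × 42% × 47% = 12.71256% of Highfield Services GmbH.
Direct interest in Highfield Services GmbH: 29%.
Aggregating (R1): 12.71256% + 29% = 41.71256%.
41.71256% exceeds the 10% threshold by 31.71256 percentage points.

31.71256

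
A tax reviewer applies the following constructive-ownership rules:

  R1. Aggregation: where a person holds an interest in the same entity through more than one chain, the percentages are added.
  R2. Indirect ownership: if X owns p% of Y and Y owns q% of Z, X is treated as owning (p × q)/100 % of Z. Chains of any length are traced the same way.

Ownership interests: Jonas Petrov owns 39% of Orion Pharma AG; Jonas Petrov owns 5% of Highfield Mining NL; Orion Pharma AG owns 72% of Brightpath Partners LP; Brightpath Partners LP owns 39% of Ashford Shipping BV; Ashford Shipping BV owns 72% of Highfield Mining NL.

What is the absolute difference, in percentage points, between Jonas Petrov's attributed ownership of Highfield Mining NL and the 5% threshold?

7.884864

Chain via Orion Pharma AG → Brightpath Partners LP → Ashford Shipping BV (R2): 39% × 72% × 39% × 72% = 7.884864% of Highfield Mining NL.
Direct interest in Highfield Mining NL: 5%.
Aggregating (R1): 7.884864% + 5% = 12.884864%.
12.884864% exceeds the 5% threshold by 7.884864 percentage points.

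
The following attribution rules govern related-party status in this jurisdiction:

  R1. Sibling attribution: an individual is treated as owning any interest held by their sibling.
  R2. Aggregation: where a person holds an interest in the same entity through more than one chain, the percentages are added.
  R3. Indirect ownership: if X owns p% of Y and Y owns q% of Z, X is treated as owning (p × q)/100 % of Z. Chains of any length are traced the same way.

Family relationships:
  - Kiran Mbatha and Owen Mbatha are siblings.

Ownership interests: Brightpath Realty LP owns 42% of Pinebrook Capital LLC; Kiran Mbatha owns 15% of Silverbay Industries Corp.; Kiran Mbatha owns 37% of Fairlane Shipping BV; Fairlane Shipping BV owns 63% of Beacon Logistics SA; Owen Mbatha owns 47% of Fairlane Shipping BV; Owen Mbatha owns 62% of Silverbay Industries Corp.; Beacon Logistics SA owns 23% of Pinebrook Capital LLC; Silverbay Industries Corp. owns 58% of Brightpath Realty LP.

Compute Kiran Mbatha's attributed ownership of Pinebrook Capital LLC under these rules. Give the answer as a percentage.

By sibling attribution (R1), Kiran Mbatha is treated as also owning Owen Mbatha's interest in Fairlane Shipping BV, giving 37% + 47% = 84%.
By sibling attribution (R1), Kiran Mbatha is treated as also owning Owen Mbatha's interest in Silverbay Industries Corp, giving 15% + 62% = 77%.
Chain via Fairlane Shipping BV → Beacon Logistics SA (R3): 84% × 63% × 23% = 12.1716% of Pinebrook Capital LLC.
Chain via Silverbay Industries Corp. → Brightpath Realty LP (R3): 77% × 58% × 42% = 18.7572% of Pinebrook Capital LLC.
Aggregating (R2): 12.1716% + 18.7572% = 30.9288%.

30.9288%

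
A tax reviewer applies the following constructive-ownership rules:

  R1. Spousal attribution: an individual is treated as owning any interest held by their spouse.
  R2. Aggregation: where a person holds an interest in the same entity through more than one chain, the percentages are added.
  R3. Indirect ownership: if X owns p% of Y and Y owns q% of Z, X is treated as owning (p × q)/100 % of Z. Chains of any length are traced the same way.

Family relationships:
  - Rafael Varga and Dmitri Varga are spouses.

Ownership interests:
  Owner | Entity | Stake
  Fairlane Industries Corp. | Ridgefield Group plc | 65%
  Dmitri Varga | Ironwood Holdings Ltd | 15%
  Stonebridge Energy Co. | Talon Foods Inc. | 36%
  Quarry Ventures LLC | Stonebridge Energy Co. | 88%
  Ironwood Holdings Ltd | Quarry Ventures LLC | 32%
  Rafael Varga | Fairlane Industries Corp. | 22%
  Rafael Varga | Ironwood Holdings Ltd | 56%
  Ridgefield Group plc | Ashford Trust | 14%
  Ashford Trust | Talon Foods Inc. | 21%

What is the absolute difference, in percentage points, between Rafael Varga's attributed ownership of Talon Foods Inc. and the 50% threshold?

By spousal attribution (R1), Rafael Varga is treated as also owning Dmitri Varga's interest in Ironwood Holdings Ltd, giving 56% + 15% = 71%.
Chain via Ironwood Holdings Ltd → Quarry Ventures LLC → Stonebridge Energy Co. (R3): 71% × 32% × 88% × 36% = 7.197696% of Talon Foods Inc.
Chain via Fairlane Industries Corp. → Ridgefield Group plc → Ashford Trust (R3): 22% × 65% × 14% × 21% = 0.42042% of Talon Foods Inc.
Aggregating (R2): 7.197696% + 0.42042% = 7.618116%.
7.618116% falls short of the 50% threshold by 42.381884 percentage points.

42.381884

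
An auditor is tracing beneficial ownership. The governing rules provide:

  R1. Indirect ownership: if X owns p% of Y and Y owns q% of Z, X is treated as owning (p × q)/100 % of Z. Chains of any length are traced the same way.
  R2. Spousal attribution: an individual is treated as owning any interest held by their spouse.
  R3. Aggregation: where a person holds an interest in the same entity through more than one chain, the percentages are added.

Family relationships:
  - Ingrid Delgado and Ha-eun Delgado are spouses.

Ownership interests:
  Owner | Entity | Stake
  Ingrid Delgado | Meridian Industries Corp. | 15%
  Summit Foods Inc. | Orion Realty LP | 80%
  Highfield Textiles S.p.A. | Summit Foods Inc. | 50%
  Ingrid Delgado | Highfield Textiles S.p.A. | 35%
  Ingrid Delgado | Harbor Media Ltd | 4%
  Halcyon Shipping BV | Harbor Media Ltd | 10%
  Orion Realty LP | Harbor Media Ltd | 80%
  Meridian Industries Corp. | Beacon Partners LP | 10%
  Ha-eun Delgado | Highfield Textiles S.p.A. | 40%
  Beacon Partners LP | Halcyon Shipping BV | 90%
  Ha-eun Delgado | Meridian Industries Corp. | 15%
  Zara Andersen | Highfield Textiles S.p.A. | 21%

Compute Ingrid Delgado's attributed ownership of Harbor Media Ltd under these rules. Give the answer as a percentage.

28.27%

By spousal attribution (R2), Ingrid Delgado is treated as also owning Ha-eun Delgado's interest in Meridian Industries Corp, giving 15% + 15% = 30%.
By spousal attribution (R2), Ingrid Delgado is treated as also owning Ha-eun Delgado's interest in Highfield Textiles S.p.A, giving 35% + 40% = 75%.
Chain via Meridian Industries Corp. → Beacon Partners LP → Halcyon Shipping BV (R1): 30% × 10% × 90% × 10% = 0.27% of Harbor Media Ltd.
Chain via Highfield Textiles S.p.A. → Summit Foods Inc. → Orion Realty LP (R1): 75% × 50% × 80% × 80% = 24% of Harbor Media Ltd.
Direct interest in Harbor Media Ltd: 4%.
Aggregating (R3): 0.27% + 24% + 4% = 28.27%.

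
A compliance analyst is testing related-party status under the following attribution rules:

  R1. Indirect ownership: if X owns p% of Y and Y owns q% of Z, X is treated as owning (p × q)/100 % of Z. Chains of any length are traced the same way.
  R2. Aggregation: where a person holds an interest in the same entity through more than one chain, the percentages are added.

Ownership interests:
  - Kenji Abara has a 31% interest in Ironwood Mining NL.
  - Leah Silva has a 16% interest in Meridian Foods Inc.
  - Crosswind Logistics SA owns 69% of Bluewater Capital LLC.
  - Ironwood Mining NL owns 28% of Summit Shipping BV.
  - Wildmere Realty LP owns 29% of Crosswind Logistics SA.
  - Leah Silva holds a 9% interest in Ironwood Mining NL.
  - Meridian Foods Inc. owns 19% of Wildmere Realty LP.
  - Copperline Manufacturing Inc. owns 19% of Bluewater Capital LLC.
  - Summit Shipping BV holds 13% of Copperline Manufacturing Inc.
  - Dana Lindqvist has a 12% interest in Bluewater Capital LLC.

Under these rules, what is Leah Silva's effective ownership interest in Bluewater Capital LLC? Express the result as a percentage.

Chain via Meridian Foods Inc. → Wildmere Realty LP → Crosswind Logistics SA (R1): 16% × 19% × 29% × 69% = 0.608304% of Bluewater Capital LLC.
Chain via Ironwood Mining NL → Summit Shipping BV → Copperline Manufacturing Inc. (R1): 9% × 28% × 13% × 19% = 0.062244% of Bluewater Capital LLC.
Aggregating (R2): 0.608304% + 0.062244% = 0.670548%.

0.670548%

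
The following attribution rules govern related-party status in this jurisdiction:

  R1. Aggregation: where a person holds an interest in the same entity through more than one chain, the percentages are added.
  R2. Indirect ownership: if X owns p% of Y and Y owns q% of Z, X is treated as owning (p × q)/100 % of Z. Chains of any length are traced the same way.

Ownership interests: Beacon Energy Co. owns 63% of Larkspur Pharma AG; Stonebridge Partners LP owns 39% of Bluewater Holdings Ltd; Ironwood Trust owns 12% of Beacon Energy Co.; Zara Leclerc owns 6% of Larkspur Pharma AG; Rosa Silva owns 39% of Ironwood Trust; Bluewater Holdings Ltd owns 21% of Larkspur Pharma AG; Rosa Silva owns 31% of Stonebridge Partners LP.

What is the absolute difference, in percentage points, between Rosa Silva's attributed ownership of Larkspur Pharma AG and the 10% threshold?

4.5127

Chain via Stonebridge Partners LP → Bluewater Holdings Ltd (R2): 31% × 39% × 21% = 2.5389% of Larkspur Pharma AG.
Chain via Ironwood Trust → Beacon Energy Co. (R2): 39% × 12% × 63% = 2.9484% of Larkspur Pharma AG.
Aggregating (R1): 2.5389% + 2.9484% = 5.4873%.
5.4873% falls short of the 10% threshold by 4.5127 percentage points.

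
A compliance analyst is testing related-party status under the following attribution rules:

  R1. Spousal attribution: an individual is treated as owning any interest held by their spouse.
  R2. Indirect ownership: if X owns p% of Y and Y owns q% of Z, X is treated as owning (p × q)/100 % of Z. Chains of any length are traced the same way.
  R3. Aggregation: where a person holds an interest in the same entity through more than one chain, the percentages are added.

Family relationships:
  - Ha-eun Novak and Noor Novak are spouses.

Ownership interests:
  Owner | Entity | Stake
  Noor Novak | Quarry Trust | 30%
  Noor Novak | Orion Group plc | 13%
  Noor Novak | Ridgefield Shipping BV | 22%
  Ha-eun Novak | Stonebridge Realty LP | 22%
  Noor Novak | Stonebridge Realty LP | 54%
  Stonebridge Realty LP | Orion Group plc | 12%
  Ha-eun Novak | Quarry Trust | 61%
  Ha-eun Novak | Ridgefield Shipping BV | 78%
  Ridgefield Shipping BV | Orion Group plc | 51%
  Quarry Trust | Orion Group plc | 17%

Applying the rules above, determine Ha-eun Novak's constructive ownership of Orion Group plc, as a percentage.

By spousal attribution (R1), Ha-eun Novak is treated as also owning Noor Novak's interest in Stonebridge Realty LP, giving 22% + 54% = 76%.
By spousal attribution (R1), Ha-eun Novak is treated as also owning Noor Novak's interest in Ridgefield Shipping BV, giving 78% + 22% = 100%.
By spousal attribution (R1), Ha-eun Novak is treated as also owning Noor Novak's interest in Quarry Trust, giving 61% + 30% = 91%.
By spousal attribution (R1), Ha-eun Novak is treated as owning Noor Novak's 13% interest in Orion Group plc.
Chain via Stonebridge Realty LP (R2): 76% × 12% = 9.12% of Orion Group plc.
Chain via Ridgefield Shipping BV (R2): 100% × 51% = 51% of Orion Group plc.
Chain via Quarry Trust (R2): 91% × 17% = 15.47% of Orion Group plc.
Direct interest in Orion Group plc: 13%.
Aggregating (R3): 9.12% + 51% + 15.47% + 13% = 88.59%.

88.59%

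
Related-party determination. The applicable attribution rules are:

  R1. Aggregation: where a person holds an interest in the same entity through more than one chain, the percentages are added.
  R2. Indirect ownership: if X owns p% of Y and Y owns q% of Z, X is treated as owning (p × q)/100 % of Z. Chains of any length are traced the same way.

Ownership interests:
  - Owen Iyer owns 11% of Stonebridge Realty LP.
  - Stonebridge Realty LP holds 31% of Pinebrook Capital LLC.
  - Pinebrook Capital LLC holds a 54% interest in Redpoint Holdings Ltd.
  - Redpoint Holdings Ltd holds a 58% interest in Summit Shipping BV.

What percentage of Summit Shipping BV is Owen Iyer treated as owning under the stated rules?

Chain via Stonebridge Realty LP → Pinebrook Capital LLC → Redpoint Holdings Ltd (R2): 11% × 31% × 54% × 58% = 1.068012% of Summit Shipping BV.

1.068012%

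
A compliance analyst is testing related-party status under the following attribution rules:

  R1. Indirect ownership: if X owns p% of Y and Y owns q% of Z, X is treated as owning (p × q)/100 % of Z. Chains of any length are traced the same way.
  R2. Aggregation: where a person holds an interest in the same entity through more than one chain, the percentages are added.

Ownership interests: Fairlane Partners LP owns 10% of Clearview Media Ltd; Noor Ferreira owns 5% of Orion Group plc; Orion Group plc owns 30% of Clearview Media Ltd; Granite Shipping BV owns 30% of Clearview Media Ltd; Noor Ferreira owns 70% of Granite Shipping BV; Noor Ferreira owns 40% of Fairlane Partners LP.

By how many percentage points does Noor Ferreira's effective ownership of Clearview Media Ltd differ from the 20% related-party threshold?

Chain via Fairlane Partners LP (R1): 40% × 10% = 4% of Clearview Media Ltd.
Chain via Granite Shipping BV (R1): 70% × 30% = 21% of Clearview Media Ltd.
Chain via Orion Group plc (R1): 5% × 30% = 1.5% of Clearview Media Ltd.
Aggregating (R2): 4% + 21% + 1.5% = 26.5%.
26.5% exceeds the 20% threshold by 6.5 percentage points.

6.5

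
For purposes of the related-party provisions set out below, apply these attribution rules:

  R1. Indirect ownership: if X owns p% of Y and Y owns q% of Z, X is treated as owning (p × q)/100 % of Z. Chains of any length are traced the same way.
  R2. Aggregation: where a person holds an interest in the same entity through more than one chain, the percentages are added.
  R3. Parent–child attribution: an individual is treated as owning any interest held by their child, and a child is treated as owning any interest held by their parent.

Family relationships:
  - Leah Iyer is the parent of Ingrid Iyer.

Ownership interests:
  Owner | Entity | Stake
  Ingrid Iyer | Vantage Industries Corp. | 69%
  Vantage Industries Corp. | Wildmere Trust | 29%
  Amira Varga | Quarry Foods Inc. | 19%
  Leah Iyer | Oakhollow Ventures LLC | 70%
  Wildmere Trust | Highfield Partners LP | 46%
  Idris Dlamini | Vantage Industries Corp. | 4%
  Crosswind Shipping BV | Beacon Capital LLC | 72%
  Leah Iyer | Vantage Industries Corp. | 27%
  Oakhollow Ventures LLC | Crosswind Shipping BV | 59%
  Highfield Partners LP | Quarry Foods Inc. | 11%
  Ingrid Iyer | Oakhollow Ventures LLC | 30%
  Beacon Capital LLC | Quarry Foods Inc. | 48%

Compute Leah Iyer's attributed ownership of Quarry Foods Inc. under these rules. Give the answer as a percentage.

By parent–child attribution (R3), Leah Iyer is treated as also owning Ingrid Iyer's interest in Vantage Industries Corp, giving 27% + 69% = 96%.
By parent–child attribution (R3), Leah Iyer is treated as also owning Ingrid Iyer's interest in Oakhollow Ventures LLC, giving 70% + 30% = 100%.
Chain via Vantage Industries Corp. → Wildmere Trust → Highfield Partners LP (R1): 96% × 29% × 46% × 11% = 1.408704% of Quarry Foods Inc.
Chain via Oakhollow Ventures LLC → Crosswind Shipping BV → Beacon Capital LLC (R1): 100% × 59% × 72% × 48% = 20.3904% of Quarry Foods Inc.
Aggregating (R2): 1.408704% + 20.3904% = 21.799104%.

21.799104%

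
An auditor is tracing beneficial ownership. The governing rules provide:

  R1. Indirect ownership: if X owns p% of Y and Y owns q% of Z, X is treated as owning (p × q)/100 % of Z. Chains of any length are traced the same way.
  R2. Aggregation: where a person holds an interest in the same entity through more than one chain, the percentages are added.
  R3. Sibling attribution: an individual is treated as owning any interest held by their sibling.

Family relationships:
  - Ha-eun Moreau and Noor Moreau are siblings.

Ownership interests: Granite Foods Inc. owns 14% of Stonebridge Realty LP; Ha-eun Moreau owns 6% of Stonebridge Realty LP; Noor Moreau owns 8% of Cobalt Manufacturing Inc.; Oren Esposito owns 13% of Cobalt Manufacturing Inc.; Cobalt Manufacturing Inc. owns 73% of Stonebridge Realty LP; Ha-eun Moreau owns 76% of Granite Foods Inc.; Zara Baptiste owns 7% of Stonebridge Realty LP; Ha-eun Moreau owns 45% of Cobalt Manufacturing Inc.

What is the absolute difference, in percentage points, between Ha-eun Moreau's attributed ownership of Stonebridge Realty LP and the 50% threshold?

5.33

By sibling attribution (R3), Ha-eun Moreau is treated as also owning Noor Moreau's interest in Cobalt Manufacturing Inc, giving 45% + 8% = 53%.
Chain via Granite Foods Inc. (R1): 76% × 14% = 10.64% of Stonebridge Realty LP.
Chain via Cobalt Manufacturing Inc. (R1): 53% × 73% = 38.69% of Stonebridge Realty LP.
Direct interest in Stonebridge Realty LP: 6%.
Aggregating (R2): 10.64% + 38.69% + 6% = 55.33%.
55.33% exceeds the 50% threshold by 5.33 percentage points.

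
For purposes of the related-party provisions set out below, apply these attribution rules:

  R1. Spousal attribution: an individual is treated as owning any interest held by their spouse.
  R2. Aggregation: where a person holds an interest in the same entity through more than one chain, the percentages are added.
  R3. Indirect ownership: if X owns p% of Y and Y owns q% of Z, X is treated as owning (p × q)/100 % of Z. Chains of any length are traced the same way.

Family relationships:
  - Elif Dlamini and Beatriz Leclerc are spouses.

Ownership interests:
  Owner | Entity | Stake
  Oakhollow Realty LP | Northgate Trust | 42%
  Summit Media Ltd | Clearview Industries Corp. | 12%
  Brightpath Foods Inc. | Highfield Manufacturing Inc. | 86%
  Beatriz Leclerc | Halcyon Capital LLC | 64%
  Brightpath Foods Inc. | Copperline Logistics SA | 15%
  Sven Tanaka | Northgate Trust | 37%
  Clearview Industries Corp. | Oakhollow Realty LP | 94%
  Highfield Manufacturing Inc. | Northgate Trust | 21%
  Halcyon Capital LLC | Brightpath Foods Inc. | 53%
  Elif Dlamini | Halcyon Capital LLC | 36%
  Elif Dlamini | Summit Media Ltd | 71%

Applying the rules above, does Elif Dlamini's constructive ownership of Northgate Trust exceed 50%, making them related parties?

No

By spousal attribution (R1), Elif Dlamini is treated as also owning Beatriz Leclerc's interest in Halcyon Capital LLC, giving 36% + 64% = 100%.
Chain via Summit Media Ltd → Clearview Industries Corp. → Oakhollow Realty LP (R3): 71% × 12% × 94% × 42% = 3.363696% of Northgate Trust.
Chain via Halcyon Capital LLC → Brightpath Foods Inc. → Highfield Manufacturing Inc. (R3): 100% × 53% × 86% × 21% = 9.5718% of Northgate Trust.
Aggregating (R2): 3.363696% + 9.5718% = 12.935496%.
12.935496% does not exceed the 50% threshold, so Elif is not a related party to Northgate Trust.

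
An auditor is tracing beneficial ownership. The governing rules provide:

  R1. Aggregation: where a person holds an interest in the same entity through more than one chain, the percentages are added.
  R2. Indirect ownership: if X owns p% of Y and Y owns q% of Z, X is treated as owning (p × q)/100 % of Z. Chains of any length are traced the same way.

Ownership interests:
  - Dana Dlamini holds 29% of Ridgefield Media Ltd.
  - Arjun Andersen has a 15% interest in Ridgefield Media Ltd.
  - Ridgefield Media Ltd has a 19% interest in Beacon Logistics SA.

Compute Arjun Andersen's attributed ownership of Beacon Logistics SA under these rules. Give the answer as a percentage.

Chain via Ridgefield Media Ltd (R2): 15% × 19% = 2.85% of Beacon Logistics SA.

2.85%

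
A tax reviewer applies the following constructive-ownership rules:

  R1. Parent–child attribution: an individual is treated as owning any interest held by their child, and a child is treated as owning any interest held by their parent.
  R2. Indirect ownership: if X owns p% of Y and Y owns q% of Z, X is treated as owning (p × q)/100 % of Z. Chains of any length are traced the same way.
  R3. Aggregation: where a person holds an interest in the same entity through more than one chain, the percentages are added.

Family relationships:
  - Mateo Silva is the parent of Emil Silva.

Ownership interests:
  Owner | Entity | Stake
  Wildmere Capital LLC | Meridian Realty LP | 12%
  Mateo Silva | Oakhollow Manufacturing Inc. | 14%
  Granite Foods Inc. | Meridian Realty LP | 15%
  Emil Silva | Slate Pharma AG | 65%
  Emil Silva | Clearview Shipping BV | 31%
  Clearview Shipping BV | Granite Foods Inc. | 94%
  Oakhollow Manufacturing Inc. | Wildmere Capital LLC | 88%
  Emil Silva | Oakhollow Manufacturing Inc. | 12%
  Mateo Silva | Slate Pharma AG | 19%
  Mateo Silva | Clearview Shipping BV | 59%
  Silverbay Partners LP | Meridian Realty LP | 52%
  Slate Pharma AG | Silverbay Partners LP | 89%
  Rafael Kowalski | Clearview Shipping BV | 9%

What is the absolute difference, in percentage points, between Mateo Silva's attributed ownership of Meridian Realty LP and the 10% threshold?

44.3108

By parent–child attribution (R1), Mateo Silva is treated as also owning Emil Silva's interest in Oakhollow Manufacturing Inc, giving 14% + 12% = 26%.
By parent–child attribution (R1), Mateo Silva is treated as also owning Emil Silva's interest in Clearview Shipping BV, giving 59% + 31% = 90%.
By parent–child attribution (R1), Mateo Silva is treated as also owning Emil Silva's interest in Slate Pharma AG, giving 19% + 65% = 84%.
Chain via Oakhollow Manufacturing Inc. → Wildmere Capital LLC (R2): 26% × 88% × 12% = 2.7456% of Meridian Realty LP.
Chain via Clearview Shipping BV → Granite Foods Inc. (R2): 90% × 94% × 15% = 12.69% of Meridian Realty LP.
Chain via Slate Pharma AG → Silverbay Partners LP (R2): 84% × 89% × 52% = 38.8752% of Meridian Realty LP.
Aggregating (R3): 2.7456% + 12.69% + 38.8752% = 54.3108%.
54.3108% exceeds the 10% threshold by 44.3108 percentage points.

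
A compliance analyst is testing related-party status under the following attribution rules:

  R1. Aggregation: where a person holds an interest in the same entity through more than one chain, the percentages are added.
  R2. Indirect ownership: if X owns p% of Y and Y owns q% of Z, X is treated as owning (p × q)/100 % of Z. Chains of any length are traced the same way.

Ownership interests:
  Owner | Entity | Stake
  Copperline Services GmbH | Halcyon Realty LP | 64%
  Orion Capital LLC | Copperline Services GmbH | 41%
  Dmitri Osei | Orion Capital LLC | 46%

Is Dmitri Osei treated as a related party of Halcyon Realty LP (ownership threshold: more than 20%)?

No

Chain via Orion Capital LLC → Copperline Services GmbH (R2): 46% × 41% × 64% = 12.0704% of Halcyon Realty LP.
12.0704% does not exceed the 20% threshold, so Dmitri is not a related party to Halcyon Realty LP.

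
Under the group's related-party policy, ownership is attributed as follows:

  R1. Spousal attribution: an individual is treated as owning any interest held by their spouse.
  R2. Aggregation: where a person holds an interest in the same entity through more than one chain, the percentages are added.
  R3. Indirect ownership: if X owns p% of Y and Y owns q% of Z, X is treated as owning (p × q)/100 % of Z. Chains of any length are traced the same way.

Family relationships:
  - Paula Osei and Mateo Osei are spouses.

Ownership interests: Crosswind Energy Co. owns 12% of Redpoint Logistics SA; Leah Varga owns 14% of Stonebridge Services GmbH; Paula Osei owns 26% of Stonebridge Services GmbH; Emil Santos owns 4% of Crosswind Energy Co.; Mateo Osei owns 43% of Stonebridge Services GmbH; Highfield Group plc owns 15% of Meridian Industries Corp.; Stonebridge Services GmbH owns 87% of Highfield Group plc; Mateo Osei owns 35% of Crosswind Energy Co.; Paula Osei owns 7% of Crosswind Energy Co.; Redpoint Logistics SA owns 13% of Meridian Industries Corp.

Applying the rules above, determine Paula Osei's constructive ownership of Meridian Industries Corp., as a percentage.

By spousal attribution (R1), Paula Osei is treated as also owning Mateo Osei's interest in Crosswind Energy Co, giving 7% + 35% = 42%.
By spousal attribution (R1), Paula Osei is treated as also owning Mateo Osei's interest in Stonebridge Services GmbH, giving 26% + 43% = 69%.
Chain via Crosswind Energy Co. → Redpoint Logistics SA (R3): 42% × 12% × 13% = 0.6552% of Meridian Industries Corp.
Chain via Stonebridge Services GmbH → Highfield Group plc (R3): 69% × 87% × 15% = 9.0045% of Meridian Industries Corp.
Aggregating (R2): 0.6552% + 9.0045% = 9.6597%.

9.6597%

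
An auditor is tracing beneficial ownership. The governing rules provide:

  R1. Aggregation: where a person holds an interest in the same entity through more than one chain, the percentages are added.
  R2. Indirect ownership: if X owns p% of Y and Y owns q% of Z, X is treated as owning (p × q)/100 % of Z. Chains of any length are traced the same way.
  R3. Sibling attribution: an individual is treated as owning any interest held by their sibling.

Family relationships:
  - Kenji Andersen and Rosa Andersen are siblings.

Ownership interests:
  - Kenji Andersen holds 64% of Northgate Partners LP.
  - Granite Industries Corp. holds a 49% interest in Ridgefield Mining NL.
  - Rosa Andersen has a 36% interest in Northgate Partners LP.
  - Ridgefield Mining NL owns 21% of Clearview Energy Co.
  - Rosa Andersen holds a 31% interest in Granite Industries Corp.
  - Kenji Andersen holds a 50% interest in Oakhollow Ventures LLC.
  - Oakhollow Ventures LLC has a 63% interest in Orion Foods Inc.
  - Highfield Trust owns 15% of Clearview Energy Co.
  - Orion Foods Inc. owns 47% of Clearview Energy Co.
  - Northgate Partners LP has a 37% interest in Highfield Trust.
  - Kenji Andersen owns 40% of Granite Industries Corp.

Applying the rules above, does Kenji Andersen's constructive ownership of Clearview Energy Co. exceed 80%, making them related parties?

No

By sibling attribution (R3), Kenji Andersen is treated as also owning Rosa Andersen's interest in Granite Industries Corp, giving 40% + 31% = 71%.
By sibling attribution (R3), Kenji Andersen is treated as also owning Rosa Andersen's interest in Northgate Partners LP, giving 64% + 36% = 100%.
Chain via Granite Industries Corp. → Ridgefield Mining NL (R2): 71% × 49% × 21% = 7.3059% of Clearview Energy Co.
Chain via Oakhollow Ventures LLC → Orion Foods Inc. (R2): 50% × 63% × 47% = 14.805% of Clearview Energy Co.
Chain via Northgate Partners LP → Highfield Trust (R2): 100% × 37% × 15% = 5.55% of Clearview Energy Co.
Aggregating (R1): 7.3059% + 14.805% + 5.55% = 27.6609%.
27.6609% does not exceed the 80% threshold, so Kenji is not a related party to Clearview Energy Co.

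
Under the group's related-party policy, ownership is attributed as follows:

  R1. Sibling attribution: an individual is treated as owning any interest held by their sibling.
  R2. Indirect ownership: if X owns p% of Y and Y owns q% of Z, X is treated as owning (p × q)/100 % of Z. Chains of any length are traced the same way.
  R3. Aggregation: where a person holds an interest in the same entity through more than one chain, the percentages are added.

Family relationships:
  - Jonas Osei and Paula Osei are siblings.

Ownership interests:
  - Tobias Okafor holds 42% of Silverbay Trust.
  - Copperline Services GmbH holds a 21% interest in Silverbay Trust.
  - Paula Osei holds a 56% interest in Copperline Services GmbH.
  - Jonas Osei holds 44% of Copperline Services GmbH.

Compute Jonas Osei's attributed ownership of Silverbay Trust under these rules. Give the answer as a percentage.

21%

By sibling attribution (R1), Jonas Osei is treated as also owning Paula Osei's interest in Copperline Services GmbH, giving 44% + 56% = 100%.
Chain via Copperline Services GmbH (R2): 100% × 21% = 21% of Silverbay Trust.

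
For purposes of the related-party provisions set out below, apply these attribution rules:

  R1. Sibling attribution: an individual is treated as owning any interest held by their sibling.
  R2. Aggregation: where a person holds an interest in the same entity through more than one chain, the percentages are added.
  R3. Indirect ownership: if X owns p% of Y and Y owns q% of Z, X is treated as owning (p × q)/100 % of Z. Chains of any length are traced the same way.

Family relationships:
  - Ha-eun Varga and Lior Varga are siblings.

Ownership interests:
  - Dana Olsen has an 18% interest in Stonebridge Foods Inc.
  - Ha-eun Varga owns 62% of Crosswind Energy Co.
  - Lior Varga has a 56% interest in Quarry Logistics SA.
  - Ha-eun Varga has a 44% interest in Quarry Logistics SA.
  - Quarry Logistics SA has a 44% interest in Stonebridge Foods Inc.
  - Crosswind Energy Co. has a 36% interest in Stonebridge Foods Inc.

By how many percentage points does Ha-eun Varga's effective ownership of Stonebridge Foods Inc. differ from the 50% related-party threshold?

16.32

By sibling attribution (R1), Ha-eun Varga is treated as also owning Lior Varga's interest in Quarry Logistics SA, giving 44% + 56% = 100%.
Chain via Crosswind Energy Co. (R3): 62% × 36% = 22.32% of Stonebridge Foods Inc.
Chain via Quarry Logistics SA (R3): 100% × 44% = 44% of Stonebridge Foods Inc.
Aggregating (R2): 22.32% + 44% = 66.32%.
66.32% exceeds the 50% threshold by 16.32 percentage points.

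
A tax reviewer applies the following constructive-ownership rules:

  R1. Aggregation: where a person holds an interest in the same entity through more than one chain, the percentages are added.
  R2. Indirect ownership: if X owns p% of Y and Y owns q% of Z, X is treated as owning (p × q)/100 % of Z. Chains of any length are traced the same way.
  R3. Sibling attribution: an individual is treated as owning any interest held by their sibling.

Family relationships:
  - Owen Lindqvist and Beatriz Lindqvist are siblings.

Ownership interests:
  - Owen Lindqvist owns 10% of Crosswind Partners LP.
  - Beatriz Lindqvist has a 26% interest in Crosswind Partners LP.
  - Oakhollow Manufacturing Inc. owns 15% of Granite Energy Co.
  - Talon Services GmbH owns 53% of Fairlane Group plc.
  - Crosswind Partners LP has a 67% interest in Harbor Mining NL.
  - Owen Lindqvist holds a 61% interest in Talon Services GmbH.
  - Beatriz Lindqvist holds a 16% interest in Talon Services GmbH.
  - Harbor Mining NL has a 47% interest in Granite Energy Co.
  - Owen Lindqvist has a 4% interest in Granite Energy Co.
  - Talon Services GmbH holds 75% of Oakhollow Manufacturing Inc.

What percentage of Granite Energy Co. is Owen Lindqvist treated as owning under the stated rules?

By sibling attribution (R3), Owen Lindqvist is treated as also owning Beatriz Lindqvist's interest in Crosswind Partners LP, giving 10% + 26% = 36%.
By sibling attribution (R3), Owen Lindqvist is treated as also owning Beatriz Lindqvist's interest in Talon Services GmbH, giving 61% + 16% = 77%.
Chain via Crosswind Partners LP → Harbor Mining NL (R2): 36% × 67% × 47% = 11.3364% of Granite Energy Co.
Chain via Talon Services GmbH → Oakhollow Manufacturing Inc. (R2): 77% × 75% × 15% = 8.6625% of Granite Energy Co.
Direct interest in Granite Energy Co: 4%.
Aggregating (R1): 11.3364% + 8.6625% + 4% = 23.9989%.

23.9989%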